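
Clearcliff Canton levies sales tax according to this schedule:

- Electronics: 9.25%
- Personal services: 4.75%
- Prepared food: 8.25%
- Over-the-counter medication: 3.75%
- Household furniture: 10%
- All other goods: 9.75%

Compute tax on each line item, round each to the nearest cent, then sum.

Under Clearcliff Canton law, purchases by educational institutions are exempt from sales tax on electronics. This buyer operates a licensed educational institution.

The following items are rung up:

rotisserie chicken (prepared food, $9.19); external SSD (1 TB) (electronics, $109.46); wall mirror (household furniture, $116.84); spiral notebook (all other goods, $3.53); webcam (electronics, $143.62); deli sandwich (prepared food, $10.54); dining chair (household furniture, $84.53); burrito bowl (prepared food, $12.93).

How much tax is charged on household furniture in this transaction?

$20.13

Wall mirror $116.84: household furniture → 10% → $11.68
Dining chair $84.53: household furniture → 10% → $8.45
Tax on household furniture = $11.68 + $8.45 = $20.13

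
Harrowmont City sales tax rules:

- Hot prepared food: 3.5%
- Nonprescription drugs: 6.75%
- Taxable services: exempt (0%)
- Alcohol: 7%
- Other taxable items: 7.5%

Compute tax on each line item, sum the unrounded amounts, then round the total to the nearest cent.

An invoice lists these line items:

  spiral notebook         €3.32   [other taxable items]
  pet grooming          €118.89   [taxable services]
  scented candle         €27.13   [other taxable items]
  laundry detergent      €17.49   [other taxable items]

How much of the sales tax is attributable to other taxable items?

€3.60

Spiral notebook €3.32: other taxable items → 7.5% → €0.249
Scented candle €27.13: other taxable items → 7.5% → €2.03475
Laundry detergent €17.49: other taxable items → 7.5% → €1.31175
Tax on other taxable items: unrounded sum = €3.5955 → €3.60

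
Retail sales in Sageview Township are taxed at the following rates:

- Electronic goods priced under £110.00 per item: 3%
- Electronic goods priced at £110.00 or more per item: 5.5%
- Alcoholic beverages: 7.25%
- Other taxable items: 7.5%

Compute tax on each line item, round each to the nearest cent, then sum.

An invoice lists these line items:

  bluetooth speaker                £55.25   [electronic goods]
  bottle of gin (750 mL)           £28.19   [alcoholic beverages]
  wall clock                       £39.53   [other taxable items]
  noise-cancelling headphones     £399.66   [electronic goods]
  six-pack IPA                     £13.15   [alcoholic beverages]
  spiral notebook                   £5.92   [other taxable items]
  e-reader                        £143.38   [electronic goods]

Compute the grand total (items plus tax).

Bluetooth speaker £55.25: electronic goods, under £110.00 → 3% → £1.66
Bottle of gin (750 mL) £28.19: alcoholic beverages → 7.25% → £2.04
Wall clock £39.53: other taxable items → 7.5% → £2.96
Noise-cancelling headphones £399.66: electronic goods, £110.00 or more → 5.5% → £21.98
Six-pack IPA £13.15: alcoholic beverages → 7.25% → £0.95
Spiral notebook £5.92: other taxable items → 7.5% → £0.44
E-reader £143.38: electronic goods, £110.00 or more → 5.5% → £7.89
Subtotal = £685.08; tax = £37.92; total due = £723.00

£723.00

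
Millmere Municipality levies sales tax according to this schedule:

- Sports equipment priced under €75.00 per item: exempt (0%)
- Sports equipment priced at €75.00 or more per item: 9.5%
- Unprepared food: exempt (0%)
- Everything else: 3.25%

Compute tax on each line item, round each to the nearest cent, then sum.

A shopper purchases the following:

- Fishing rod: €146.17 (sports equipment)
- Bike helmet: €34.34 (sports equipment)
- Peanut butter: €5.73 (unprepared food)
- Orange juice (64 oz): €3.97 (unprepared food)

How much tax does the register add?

€13.89

Fishing rod €146.17: sports equipment, €75.00 or more → 9.5% → €13.89
Bike helmet €34.34: sports equipment, under €75.00 → 0% → €0.00
Peanut butter €5.73: unprepared food → 0% → €0.00
Orange juice (64 oz) €3.97: unprepared food → 0% → €0.00
Total tax = €13.89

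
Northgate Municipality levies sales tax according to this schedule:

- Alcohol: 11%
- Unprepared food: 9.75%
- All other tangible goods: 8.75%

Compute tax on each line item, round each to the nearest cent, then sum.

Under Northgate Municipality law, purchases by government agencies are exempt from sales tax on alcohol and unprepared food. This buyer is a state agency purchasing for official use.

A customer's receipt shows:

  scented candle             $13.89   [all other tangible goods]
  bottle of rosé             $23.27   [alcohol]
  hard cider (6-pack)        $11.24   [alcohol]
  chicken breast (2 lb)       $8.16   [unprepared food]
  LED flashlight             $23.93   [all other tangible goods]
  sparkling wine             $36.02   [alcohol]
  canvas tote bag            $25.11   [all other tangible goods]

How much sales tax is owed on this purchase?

$5.51

Scented candle $13.89: all other tangible goods → 8.75% → $1.22
Bottle of rosé $23.27: alcohol, buyer-exempt → 0% → $0.00
Hard cider (6-pack) $11.24: alcohol, buyer-exempt → 0% → $0.00
Chicken breast (2 lb) $8.16: unprepared food, buyer-exempt → 0% → $0.00
LED flashlight $23.93: all other tangible goods → 8.75% → $2.09
Sparkling wine $36.02: alcohol, buyer-exempt → 0% → $0.00
Canvas tote bag $25.11: all other tangible goods → 8.75% → $2.20
Total tax = $1.22 + $2.09 + $2.20 = $5.51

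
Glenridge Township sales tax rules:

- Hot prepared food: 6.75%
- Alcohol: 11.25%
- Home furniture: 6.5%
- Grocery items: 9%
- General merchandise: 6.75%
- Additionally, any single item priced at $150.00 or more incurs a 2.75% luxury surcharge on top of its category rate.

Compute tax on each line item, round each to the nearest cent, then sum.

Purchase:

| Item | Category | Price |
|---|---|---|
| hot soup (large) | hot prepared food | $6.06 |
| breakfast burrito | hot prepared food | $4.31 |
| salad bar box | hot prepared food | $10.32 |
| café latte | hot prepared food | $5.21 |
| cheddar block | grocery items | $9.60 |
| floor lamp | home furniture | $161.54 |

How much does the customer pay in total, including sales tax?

Hot soup (large) $6.06: hot prepared food → 6.75% → $0.41
Breakfast burrito $4.31: hot prepared food → 6.75% → $0.29
Salad bar box $10.32: hot prepared food → 6.75% → $0.70
Café latte $5.21: hot prepared food → 6.75% → $0.35
Cheddar block $9.60: grocery items → 9% → $0.86
Floor lamp $161.54: home furniture → 6.5% + 2.75% surcharge = 9.25% → $14.94
Subtotal = $197.04; tax = $17.55; total due = $214.59

$214.59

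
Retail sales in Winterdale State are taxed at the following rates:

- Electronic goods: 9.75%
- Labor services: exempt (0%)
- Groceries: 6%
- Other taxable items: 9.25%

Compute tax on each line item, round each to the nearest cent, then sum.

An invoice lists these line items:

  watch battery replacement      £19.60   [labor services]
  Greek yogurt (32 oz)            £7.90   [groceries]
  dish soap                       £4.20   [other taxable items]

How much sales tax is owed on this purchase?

£0.86

Watch battery replacement £19.60: labor services → 0% → £0.00
Greek yogurt (32 oz) £7.90: groceries → 6% → £0.47
Dish soap £4.20: other taxable items → 9.25% → £0.39
Total tax = £0.47 + £0.39 = £0.86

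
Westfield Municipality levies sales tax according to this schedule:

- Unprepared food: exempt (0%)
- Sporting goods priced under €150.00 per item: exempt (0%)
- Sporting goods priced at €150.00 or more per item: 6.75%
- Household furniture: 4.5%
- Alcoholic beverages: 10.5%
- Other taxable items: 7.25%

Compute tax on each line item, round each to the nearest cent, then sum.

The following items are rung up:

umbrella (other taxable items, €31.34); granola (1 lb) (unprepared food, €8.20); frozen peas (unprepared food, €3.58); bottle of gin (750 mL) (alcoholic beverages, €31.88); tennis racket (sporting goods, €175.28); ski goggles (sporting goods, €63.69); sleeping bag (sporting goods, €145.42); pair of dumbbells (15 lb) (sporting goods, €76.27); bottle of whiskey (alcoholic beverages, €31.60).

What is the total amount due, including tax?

Umbrella €31.34: other taxable items → 7.25% → €2.27
Granola (1 lb) €8.20: unprepared food → 0% → €0.00
Frozen peas €3.58: unprepared food → 0% → €0.00
Bottle of gin (750 mL) €31.88: alcoholic beverages → 10.5% → €3.35
Tennis racket €175.28: sporting goods, €150.00 or more → 6.75% → €11.83
Ski goggles €63.69: sporting goods, under €150.00 → 0% → €0.00
Sleeping bag €145.42: sporting goods, under €150.00 → 0% → €0.00
Pair of dumbbells (15 lb) €76.27: sporting goods, under €150.00 → 0% → €0.00
Bottle of whiskey €31.60: alcoholic beverages → 10.5% → €3.32
Subtotal = €567.26; tax = €20.77; total due = €588.03

€588.03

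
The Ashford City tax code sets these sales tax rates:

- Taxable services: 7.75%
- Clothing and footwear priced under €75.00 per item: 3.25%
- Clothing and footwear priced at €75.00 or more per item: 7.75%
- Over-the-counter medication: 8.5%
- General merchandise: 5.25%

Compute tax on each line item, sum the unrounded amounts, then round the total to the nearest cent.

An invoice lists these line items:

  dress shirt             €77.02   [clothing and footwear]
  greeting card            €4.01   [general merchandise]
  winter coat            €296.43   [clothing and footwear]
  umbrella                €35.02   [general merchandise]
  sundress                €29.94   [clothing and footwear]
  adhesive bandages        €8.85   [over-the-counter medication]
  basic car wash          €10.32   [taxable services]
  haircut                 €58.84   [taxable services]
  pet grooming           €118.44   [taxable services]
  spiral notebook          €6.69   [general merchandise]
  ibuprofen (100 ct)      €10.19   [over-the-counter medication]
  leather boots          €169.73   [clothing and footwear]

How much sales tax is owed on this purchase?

Dress shirt €77.02: clothing and footwear, €75.00 or more → 7.75% → €5.96905
Greeting card €4.01: general merchandise → 5.25% → €0.210525
Winter coat €296.43: clothing and footwear, €75.00 or more → 7.75% → €22.973325
Umbrella €35.02: general merchandise → 5.25% → €1.83855
Sundress €29.94: clothing and footwear, under €75.00 → 3.25% → €0.97305
Adhesive bandages €8.85: over-the-counter medication → 8.5% → €0.75225
Basic car wash €10.32: taxable services → 7.75% → €0.7998
Haircut €58.84: taxable services → 7.75% → €4.5601
Pet grooming €118.44: taxable services → 7.75% → €9.1791
Spiral notebook €6.69: general merchandise → 5.25% → €0.351225
Ibuprofen (100 ct) €10.19: over-the-counter medication → 8.5% → €0.86615
Leather boots €169.73: clothing and footwear, €75.00 or more → 7.75% → €13.154075
Unrounded tax sum = €61.6272 → €61.63

€61.63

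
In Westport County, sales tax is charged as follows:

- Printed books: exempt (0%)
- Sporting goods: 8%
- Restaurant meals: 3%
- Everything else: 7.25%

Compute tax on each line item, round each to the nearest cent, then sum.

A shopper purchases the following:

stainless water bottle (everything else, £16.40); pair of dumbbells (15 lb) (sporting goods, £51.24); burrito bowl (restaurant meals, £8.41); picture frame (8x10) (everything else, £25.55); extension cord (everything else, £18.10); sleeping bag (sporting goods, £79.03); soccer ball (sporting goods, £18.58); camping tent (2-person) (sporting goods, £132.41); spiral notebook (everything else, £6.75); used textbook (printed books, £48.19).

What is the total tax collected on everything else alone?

Stainless water bottle £16.40: everything else → 7.25% → £1.19
Picture frame (8x10) £25.55: everything else → 7.25% → £1.85
Extension cord £18.10: everything else → 7.25% → £1.31
Spiral notebook £6.75: everything else → 7.25% → £0.49
Tax on everything else = £1.19 + £1.85 + £1.31 + £0.49 = £4.84

£4.84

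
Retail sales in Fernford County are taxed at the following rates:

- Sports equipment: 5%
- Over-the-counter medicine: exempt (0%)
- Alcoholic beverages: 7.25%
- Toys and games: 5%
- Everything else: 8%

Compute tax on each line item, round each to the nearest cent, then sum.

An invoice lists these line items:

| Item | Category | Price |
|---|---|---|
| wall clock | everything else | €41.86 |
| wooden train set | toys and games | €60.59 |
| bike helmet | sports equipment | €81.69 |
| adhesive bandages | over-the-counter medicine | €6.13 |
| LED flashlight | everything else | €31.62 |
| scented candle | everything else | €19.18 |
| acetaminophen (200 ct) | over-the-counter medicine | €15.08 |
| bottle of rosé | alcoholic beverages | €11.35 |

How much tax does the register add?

Wall clock €41.86: everything else → 8% → €3.35
Wooden train set €60.59: toys and games → 5% → €3.03
Bike helmet €81.69: sports equipment → 5% → €4.08
Adhesive bandages €6.13: over-the-counter medicine → 0% → €0.00
LED flashlight €31.62: everything else → 8% → €2.53
Scented candle €19.18: everything else → 8% → €1.53
Acetaminophen (200 ct) €15.08: over-the-counter medicine → 0% → €0.00
Bottle of rosé €11.35: alcoholic beverages → 7.25% → €0.82
Total tax = €3.35 + €3.03 + €4.08 + €2.53 + €1.53 + €0.82 = €15.34

€15.34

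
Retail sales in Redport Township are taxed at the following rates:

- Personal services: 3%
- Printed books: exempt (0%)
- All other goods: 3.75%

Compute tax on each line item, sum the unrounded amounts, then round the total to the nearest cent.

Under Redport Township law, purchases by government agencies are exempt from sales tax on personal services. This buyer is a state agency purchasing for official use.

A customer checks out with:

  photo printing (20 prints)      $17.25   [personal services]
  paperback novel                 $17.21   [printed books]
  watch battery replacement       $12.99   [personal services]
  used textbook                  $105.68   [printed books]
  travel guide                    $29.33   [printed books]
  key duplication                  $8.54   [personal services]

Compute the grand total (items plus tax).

Photo printing (20 prints) $17.25: personal services, buyer-exempt → 0% → $0.00
Paperback novel $17.21: printed books → 0% → $0.00
Watch battery replacement $12.99: personal services, buyer-exempt → 0% → $0.00
Used textbook $105.68: printed books → 0% → $0.00
Travel guide $29.33: printed books → 0% → $0.00
Key duplication $8.54: personal services, buyer-exempt → 0% → $0.00
Subtotal = $191.00; unrounded tax = $0.00 → $0.00; total due = $191.00

$191.00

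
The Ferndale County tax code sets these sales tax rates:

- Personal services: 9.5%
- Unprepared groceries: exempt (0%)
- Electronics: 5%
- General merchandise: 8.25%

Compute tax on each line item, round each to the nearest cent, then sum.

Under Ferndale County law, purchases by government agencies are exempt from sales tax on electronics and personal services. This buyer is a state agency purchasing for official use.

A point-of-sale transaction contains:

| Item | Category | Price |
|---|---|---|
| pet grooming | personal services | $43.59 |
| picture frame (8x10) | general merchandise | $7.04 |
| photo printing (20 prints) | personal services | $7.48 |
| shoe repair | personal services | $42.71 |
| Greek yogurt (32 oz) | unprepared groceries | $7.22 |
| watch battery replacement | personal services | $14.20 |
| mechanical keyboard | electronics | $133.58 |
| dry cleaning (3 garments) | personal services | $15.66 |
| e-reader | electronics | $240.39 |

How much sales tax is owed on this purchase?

Pet grooming $43.59: personal services, buyer-exempt → 0% → $0.00
Picture frame (8x10) $7.04: general merchandise → 8.25% → $0.58
Photo printing (20 prints) $7.48: personal services, buyer-exempt → 0% → $0.00
Shoe repair $42.71: personal services, buyer-exempt → 0% → $0.00
Greek yogurt (32 oz) $7.22: unprepared groceries → 0% → $0.00
Watch battery replacement $14.20: personal services, buyer-exempt → 0% → $0.00
Mechanical keyboard $133.58: electronics, buyer-exempt → 0% → $0.00
Dry cleaning (3 garments) $15.66: personal services, buyer-exempt → 0% → $0.00
E-reader $240.39: electronics, buyer-exempt → 0% → $0.00
Total tax = $0.58

$0.58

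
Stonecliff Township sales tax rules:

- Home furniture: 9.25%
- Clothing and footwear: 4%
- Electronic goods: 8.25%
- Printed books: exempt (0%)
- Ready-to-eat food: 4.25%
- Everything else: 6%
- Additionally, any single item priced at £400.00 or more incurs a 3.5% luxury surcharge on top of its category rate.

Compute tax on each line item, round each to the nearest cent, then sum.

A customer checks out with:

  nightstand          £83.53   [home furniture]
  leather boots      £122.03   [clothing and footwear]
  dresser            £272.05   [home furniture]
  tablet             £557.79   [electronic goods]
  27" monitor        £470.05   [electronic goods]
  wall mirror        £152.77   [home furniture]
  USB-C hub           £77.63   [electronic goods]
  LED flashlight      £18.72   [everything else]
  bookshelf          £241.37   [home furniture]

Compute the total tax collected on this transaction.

£202.52

Nightstand £83.53: home furniture → 9.25% → £7.73
Leather boots £122.03: clothing and footwear → 4% → £4.88
Dresser £272.05: home furniture → 9.25% → £25.16
Tablet £557.79: electronic goods → 8.25% + 3.5% surcharge = 11.75% → £65.54
27" monitor £470.05: electronic goods → 8.25% + 3.5% surcharge = 11.75% → £55.23
Wall mirror £152.77: home furniture → 9.25% → £14.13
USB-C hub £77.63: electronic goods → 8.25% → £6.40
LED flashlight £18.72: everything else → 6% → £1.12
Bookshelf £241.37: home furniture → 9.25% → £22.33
Total tax = £7.73 + £4.88 + £25.16 + £65.54 + £55.23 + £14.13 + £6.40 + £1.12 + £22.33 = £202.52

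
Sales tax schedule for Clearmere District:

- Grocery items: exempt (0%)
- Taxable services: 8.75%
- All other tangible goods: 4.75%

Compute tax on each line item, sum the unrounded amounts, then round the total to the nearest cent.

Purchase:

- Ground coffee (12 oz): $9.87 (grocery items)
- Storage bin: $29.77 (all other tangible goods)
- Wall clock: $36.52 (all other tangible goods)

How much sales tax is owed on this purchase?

Ground coffee (12 oz) $9.87: grocery items → 0% → $0.00
Storage bin $29.77: all other tangible goods → 4.75% → $1.414075
Wall clock $36.52: all other tangible goods → 4.75% → $1.7347
Unrounded tax sum = $3.148775 → $3.15

$3.15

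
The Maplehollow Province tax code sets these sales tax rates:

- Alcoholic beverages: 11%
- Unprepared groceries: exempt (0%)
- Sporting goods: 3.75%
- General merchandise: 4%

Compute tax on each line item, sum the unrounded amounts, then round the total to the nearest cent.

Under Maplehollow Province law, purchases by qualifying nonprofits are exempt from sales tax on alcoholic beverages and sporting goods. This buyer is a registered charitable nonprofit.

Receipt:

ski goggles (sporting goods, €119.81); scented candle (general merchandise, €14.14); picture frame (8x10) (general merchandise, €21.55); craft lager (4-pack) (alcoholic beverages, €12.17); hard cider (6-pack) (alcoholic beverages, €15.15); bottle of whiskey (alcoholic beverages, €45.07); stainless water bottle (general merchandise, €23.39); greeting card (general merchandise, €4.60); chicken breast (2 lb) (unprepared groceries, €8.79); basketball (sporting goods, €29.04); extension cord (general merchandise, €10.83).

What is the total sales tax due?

Ski goggles €119.81: sporting goods, buyer-exempt → 0% → €0.00
Scented candle €14.14: general merchandise → 4% → €0.5656
Picture frame (8x10) €21.55: general merchandise → 4% → €0.862
Craft lager (4-pack) €12.17: alcoholic beverages, buyer-exempt → 0% → €0.00
Hard cider (6-pack) €15.15: alcoholic beverages, buyer-exempt → 0% → €0.00
Bottle of whiskey €45.07: alcoholic beverages, buyer-exempt → 0% → €0.00
Stainless water bottle €23.39: general merchandise → 4% → €0.9356
Greeting card €4.60: general merchandise → 4% → €0.184
Chicken breast (2 lb) €8.79: unprepared groceries → 0% → €0.00
Basketball €29.04: sporting goods, buyer-exempt → 0% → €0.00
Extension cord €10.83: general merchandise → 4% → €0.4332
Unrounded tax sum = €2.9804 → €2.98

€2.98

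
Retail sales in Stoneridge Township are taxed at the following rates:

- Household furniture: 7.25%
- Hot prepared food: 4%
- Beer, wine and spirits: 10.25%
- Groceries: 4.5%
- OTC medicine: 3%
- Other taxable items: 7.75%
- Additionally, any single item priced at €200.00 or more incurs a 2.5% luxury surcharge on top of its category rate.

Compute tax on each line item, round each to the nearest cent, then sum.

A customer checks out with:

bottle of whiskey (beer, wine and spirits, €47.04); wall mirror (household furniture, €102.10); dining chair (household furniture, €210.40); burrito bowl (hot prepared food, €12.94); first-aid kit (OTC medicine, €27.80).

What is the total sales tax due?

Bottle of whiskey €47.04: beer, wine and spirits → 10.25% → €4.82
Wall mirror €102.10: household furniture → 7.25% → €7.40
Dining chair €210.40: household furniture → 7.25% + 2.5% surcharge = 9.75% → €20.51
Burrito bowl €12.94: hot prepared food → 4% → €0.52
First-aid kit €27.80: OTC medicine → 3% → €0.83
Total tax = €4.82 + €7.40 + €20.51 + €0.52 + €0.83 = €34.08

€34.08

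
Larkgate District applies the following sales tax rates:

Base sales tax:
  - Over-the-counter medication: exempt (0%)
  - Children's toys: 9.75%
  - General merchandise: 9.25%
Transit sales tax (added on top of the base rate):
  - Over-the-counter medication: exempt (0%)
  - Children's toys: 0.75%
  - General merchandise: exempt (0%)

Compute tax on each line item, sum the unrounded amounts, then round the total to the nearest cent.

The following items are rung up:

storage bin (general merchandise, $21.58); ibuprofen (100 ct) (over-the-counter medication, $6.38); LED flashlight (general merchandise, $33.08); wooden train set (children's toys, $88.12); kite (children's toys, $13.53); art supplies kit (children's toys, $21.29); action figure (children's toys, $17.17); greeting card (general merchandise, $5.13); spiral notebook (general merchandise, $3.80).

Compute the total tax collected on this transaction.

$20.59

Storage bin $21.58: general merchandise → 9.25% + 0% transit = 9.25% → $1.99615
Ibuprofen (100 ct) $6.38: over-the-counter medication → 0% + 0% transit = 0% → $0.00
LED flashlight $33.08: general merchandise → 9.25% + 0% transit = 9.25% → $3.0599
Wooden train set $88.12: children's toys → 9.75% + 0.75% transit = 10.5% → $9.2526
Kite $13.53: children's toys → 9.75% + 0.75% transit = 10.5% → $1.42065
Art supplies kit $21.29: children's toys → 9.75% + 0.75% transit = 10.5% → $2.23545
Action figure $17.17: children's toys → 9.75% + 0.75% transit = 10.5% → $1.80285
Greeting card $5.13: general merchandise → 9.25% + 0% transit = 9.25% → $0.474525
Spiral notebook $3.80: general merchandise → 9.25% + 0% transit = 9.25% → $0.3515
Unrounded tax sum = $20.593625 → $20.59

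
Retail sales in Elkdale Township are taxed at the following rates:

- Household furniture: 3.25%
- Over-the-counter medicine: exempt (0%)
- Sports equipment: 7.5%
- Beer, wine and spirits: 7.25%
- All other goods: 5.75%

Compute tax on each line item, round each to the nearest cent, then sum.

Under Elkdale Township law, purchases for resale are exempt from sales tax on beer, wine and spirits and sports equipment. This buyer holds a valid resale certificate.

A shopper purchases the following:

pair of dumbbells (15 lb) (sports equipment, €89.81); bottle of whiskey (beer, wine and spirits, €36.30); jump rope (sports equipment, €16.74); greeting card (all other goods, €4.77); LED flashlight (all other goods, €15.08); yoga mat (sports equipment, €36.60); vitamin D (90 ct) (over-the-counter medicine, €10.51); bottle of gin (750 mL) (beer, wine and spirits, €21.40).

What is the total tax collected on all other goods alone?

€1.14

Greeting card €4.77: all other goods → 5.75% → €0.27
LED flashlight €15.08: all other goods → 5.75% → €0.87
Tax on all other goods = €0.27 + €0.87 = €1.14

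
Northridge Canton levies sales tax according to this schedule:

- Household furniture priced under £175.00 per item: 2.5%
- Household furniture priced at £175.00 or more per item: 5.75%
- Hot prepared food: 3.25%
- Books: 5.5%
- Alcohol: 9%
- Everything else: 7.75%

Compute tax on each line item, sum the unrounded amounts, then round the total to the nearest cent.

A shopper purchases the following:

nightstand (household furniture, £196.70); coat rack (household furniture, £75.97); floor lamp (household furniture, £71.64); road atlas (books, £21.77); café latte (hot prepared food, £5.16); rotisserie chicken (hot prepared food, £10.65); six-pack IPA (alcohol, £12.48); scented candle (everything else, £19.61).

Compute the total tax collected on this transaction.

£19.35

Nightstand £196.70: household furniture, £175.00 or more → 5.75% → £11.31025
Coat rack £75.97: household furniture, under £175.00 → 2.5% → £1.89925
Floor lamp £71.64: household furniture, under £175.00 → 2.5% → £1.791
Road atlas £21.77: books → 5.5% → £1.19735
Café latte £5.16: hot prepared food → 3.25% → £0.1677
Rotisserie chicken £10.65: hot prepared food → 3.25% → £0.346125
Six-pack IPA £12.48: alcohol → 9% → £1.1232
Scented candle £19.61: everything else → 7.75% → £1.519775
Unrounded tax sum = £19.35465 → £19.35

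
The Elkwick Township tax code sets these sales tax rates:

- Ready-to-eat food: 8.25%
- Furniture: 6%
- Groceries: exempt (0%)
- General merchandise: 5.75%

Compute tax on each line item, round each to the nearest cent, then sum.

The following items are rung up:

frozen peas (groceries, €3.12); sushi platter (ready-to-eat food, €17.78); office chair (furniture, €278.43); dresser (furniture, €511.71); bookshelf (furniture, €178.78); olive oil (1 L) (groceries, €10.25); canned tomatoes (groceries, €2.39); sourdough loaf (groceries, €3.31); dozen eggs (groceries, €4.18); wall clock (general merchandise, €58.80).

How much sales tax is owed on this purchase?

€62.99

Frozen peas €3.12: groceries → 0% → €0.00
Sushi platter €17.78: ready-to-eat food → 8.25% → €1.47
Office chair €278.43: furniture → 6% → €16.71
Dresser €511.71: furniture → 6% → €30.70
Bookshelf €178.78: furniture → 6% → €10.73
Olive oil (1 L) €10.25: groceries → 0% → €0.00
Canned tomatoes €2.39: groceries → 0% → €0.00
Sourdough loaf €3.31: groceries → 0% → €0.00
Dozen eggs €4.18: groceries → 0% → €0.00
Wall clock €58.80: general merchandise → 5.75% → €3.38
Total tax = €1.47 + €16.71 + €30.70 + €10.73 + €3.38 = €62.99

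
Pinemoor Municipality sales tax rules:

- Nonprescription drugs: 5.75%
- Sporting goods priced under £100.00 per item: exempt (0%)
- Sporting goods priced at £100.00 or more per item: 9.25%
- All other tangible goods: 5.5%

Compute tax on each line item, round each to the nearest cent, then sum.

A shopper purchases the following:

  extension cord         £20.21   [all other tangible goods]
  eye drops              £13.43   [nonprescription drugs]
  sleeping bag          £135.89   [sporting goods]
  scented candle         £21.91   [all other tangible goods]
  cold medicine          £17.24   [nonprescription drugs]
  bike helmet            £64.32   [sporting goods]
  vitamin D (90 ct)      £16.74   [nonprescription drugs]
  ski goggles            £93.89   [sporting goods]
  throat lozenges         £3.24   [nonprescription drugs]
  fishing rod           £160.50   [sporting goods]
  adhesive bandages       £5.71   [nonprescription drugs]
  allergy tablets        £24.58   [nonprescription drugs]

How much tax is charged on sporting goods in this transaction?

£27.42

Sleeping bag £135.89: sporting goods, £100.00 or more → 9.25% → £12.57
Bike helmet £64.32: sporting goods, under £100.00 → 0% → £0.00
Ski goggles £93.89: sporting goods, under £100.00 → 0% → £0.00
Fishing rod £160.50: sporting goods, £100.00 or more → 9.25% → £14.85
Tax on sporting goods = £12.57 + £0.00 + £0.00 + £14.85 = £27.42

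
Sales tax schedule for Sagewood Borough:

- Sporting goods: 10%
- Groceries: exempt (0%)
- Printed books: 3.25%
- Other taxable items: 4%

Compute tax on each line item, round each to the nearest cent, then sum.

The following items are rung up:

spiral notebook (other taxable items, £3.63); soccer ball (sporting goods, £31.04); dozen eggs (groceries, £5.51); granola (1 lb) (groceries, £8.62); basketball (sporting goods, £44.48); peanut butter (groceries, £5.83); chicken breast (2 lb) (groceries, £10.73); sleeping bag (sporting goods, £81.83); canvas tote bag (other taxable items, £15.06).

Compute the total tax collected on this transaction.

Spiral notebook £3.63: other taxable items → 4% → £0.15
Soccer ball £31.04: sporting goods → 10% → £3.10
Dozen eggs £5.51: groceries → 0% → £0.00
Granola (1 lb) £8.62: groceries → 0% → £0.00
Basketball £44.48: sporting goods → 10% → £4.45
Peanut butter £5.83: groceries → 0% → £0.00
Chicken breast (2 lb) £10.73: groceries → 0% → £0.00
Sleeping bag £81.83: sporting goods → 10% → £8.18
Canvas tote bag £15.06: other taxable items → 4% → £0.60
Total tax = £0.15 + £3.10 + £4.45 + £8.18 + £0.60 = £16.48

£16.48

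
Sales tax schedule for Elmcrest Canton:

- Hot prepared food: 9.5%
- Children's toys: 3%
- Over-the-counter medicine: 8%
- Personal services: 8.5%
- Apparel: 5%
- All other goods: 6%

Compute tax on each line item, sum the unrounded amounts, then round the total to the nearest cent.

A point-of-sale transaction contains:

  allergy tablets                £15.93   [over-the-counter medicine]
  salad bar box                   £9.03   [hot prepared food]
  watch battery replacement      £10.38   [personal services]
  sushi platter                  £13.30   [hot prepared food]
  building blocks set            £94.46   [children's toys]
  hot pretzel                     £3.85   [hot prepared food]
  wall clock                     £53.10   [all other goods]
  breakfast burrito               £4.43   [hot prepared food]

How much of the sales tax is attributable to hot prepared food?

Salad bar box £9.03: hot prepared food → 9.5% → £0.85785
Sushi platter £13.30: hot prepared food → 9.5% → £1.2635
Hot pretzel £3.85: hot prepared food → 9.5% → £0.36575
Breakfast burrito £4.43: hot prepared food → 9.5% → £0.42085
Tax on hot prepared food: unrounded sum = £2.90795 → £2.91

£2.91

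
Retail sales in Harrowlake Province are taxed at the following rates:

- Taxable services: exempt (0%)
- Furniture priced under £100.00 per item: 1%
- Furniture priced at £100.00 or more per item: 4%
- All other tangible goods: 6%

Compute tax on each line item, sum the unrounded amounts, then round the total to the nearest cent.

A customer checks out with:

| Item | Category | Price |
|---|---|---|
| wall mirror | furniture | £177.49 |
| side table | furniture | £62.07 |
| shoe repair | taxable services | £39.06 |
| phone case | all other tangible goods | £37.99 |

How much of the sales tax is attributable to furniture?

Wall mirror £177.49: furniture, £100.00 or more → 4% → £7.0996
Side table £62.07: furniture, under £100.00 → 1% → £0.6207
Tax on furniture: unrounded sum = £7.7203 → £7.72

£7.72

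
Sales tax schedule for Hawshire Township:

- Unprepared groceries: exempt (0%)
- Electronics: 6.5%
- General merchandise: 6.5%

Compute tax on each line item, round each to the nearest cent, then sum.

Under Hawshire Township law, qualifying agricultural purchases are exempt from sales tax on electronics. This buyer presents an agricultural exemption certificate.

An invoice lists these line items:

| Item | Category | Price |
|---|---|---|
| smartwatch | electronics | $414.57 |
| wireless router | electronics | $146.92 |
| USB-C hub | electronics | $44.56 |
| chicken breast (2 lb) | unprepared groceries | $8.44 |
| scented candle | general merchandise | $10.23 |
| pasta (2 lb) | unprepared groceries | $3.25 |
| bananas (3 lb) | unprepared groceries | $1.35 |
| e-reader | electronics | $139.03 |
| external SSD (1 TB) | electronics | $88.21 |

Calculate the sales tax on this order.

$0.66

Smartwatch $414.57: electronics, buyer-exempt → 0% → $0.00
Wireless router $146.92: electronics, buyer-exempt → 0% → $0.00
USB-C hub $44.56: electronics, buyer-exempt → 0% → $0.00
Chicken breast (2 lb) $8.44: unprepared groceries → 0% → $0.00
Scented candle $10.23: general merchandise → 6.5% → $0.66
Pasta (2 lb) $3.25: unprepared groceries → 0% → $0.00
Bananas (3 lb) $1.35: unprepared groceries → 0% → $0.00
E-reader $139.03: electronics, buyer-exempt → 0% → $0.00
External SSD (1 TB) $88.21: electronics, buyer-exempt → 0% → $0.00
Total tax = $0.66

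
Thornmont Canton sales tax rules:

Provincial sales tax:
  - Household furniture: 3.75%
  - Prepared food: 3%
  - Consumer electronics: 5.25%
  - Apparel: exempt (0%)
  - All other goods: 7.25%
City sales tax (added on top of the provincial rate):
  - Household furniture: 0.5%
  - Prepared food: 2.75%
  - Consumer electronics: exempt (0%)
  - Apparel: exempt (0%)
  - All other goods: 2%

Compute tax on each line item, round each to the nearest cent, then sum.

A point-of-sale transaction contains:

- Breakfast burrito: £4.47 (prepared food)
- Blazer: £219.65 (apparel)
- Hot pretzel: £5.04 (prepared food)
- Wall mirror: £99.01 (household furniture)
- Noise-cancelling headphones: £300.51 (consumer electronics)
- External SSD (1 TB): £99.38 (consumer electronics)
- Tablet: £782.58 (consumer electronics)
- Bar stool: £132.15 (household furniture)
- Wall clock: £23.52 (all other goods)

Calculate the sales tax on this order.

Breakfast burrito £4.47: prepared food → 3% + 2.75% city = 5.75% → £0.26
Blazer £219.65: apparel → 0% + 0% city = 0% → £0.00
Hot pretzel £5.04: prepared food → 3% + 2.75% city = 5.75% → £0.29
Wall mirror £99.01: household furniture → 3.75% + 0.5% city = 4.25% → £4.21
Noise-cancelling headphones £300.51: consumer electronics → 5.25% + 0% city = 5.25% → £15.78
External SSD (1 TB) £99.38: consumer electronics → 5.25% + 0% city = 5.25% → £5.22
Tablet £782.58: consumer electronics → 5.25% + 0% city = 5.25% → £41.09
Bar stool £132.15: household furniture → 3.75% + 0.5% city = 4.25% → £5.62
Wall clock £23.52: all other goods → 7.25% + 2% city = 9.25% → £2.18
Total tax = £0.26 + £0.29 + £4.21 + £15.78 + £5.22 + £41.09 + £5.62 + £2.18 = £74.65

£74.65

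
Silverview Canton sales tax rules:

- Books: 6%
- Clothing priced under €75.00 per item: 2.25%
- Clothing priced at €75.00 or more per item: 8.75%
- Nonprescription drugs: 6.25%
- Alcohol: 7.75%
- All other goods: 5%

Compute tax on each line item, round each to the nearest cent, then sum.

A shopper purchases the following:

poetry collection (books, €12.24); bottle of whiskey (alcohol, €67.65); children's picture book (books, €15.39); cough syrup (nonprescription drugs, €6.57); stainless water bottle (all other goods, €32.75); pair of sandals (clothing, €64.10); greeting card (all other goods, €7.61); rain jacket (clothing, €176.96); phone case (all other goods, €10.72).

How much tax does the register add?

€26.78

Poetry collection €12.24: books → 6% → €0.73
Bottle of whiskey €67.65: alcohol → 7.75% → €5.24
Children's picture book €15.39: books → 6% → €0.92
Cough syrup €6.57: nonprescription drugs → 6.25% → €0.41
Stainless water bottle €32.75: all other goods → 5% → €1.64
Pair of sandals €64.10: clothing, under €75.00 → 2.25% → €1.44
Greeting card €7.61: all other goods → 5% → €0.38
Rain jacket €176.96: clothing, €75.00 or more → 8.75% → €15.48
Phone case €10.72: all other goods → 5% → €0.54
Total tax = €0.73 + €5.24 + €0.92 + €0.41 + €1.64 + €1.44 + €0.38 + €15.48 + €0.54 = €26.78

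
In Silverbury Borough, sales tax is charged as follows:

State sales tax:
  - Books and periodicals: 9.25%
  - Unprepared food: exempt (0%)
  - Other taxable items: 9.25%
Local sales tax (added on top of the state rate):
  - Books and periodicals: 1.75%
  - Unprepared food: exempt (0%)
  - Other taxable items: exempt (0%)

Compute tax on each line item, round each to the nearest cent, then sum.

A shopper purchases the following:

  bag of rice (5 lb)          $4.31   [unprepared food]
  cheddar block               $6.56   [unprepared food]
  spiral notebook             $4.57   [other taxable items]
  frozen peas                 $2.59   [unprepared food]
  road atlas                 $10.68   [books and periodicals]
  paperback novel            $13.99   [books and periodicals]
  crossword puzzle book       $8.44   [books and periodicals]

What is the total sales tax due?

Bag of rice (5 lb) $4.31: unprepared food → 0% + 0% local = 0% → $0.00
Cheddar block $6.56: unprepared food → 0% + 0% local = 0% → $0.00
Spiral notebook $4.57: other taxable items → 9.25% + 0% local = 9.25% → $0.42
Frozen peas $2.59: unprepared food → 0% + 0% local = 0% → $0.00
Road atlas $10.68: books and periodicals → 9.25% + 1.75% local = 11% → $1.17
Paperback novel $13.99: books and periodicals → 9.25% + 1.75% local = 11% → $1.54
Crossword puzzle book $8.44: books and periodicals → 9.25% + 1.75% local = 11% → $0.93
Total tax = $0.42 + $1.17 + $1.54 + $0.93 = $4.06

$4.06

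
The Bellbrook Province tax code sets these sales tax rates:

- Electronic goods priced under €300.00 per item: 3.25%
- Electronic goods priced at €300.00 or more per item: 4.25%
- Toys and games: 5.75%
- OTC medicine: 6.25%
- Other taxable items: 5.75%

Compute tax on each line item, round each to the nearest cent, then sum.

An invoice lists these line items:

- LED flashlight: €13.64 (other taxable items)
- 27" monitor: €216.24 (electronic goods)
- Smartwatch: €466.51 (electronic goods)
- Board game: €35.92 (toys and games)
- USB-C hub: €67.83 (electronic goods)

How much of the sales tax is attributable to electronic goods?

27" monitor €216.24: electronic goods, under €300.00 → 3.25% → €7.03
Smartwatch €466.51: electronic goods, €300.00 or more → 4.25% → €19.83
USB-C hub €67.83: electronic goods, under €300.00 → 3.25% → €2.20
Tax on electronic goods = €7.03 + €19.83 + €2.20 = €29.06

€29.06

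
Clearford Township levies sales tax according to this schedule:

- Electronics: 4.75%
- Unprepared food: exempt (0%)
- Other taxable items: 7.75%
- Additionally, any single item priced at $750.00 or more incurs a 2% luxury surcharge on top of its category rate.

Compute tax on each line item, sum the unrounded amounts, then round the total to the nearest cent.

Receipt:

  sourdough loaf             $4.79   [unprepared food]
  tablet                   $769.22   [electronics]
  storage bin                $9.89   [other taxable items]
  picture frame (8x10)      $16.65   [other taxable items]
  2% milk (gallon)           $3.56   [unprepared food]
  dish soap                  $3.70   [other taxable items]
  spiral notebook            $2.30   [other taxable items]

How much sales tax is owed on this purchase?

Sourdough loaf $4.79: unprepared food → 0% → $0.00
Tablet $769.22: electronics → 4.75% + 2% surcharge = 6.75% → $51.92235
Storage bin $9.89: other taxable items → 7.75% → $0.766475
Picture frame (8x10) $16.65: other taxable items → 7.75% → $1.290375
2% milk (gallon) $3.56: unprepared food → 0% → $0.00
Dish soap $3.70: other taxable items → 7.75% → $0.28675
Spiral notebook $2.30: other taxable items → 7.75% → $0.17825
Unrounded tax sum = $54.4442 → $54.44

$54.44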